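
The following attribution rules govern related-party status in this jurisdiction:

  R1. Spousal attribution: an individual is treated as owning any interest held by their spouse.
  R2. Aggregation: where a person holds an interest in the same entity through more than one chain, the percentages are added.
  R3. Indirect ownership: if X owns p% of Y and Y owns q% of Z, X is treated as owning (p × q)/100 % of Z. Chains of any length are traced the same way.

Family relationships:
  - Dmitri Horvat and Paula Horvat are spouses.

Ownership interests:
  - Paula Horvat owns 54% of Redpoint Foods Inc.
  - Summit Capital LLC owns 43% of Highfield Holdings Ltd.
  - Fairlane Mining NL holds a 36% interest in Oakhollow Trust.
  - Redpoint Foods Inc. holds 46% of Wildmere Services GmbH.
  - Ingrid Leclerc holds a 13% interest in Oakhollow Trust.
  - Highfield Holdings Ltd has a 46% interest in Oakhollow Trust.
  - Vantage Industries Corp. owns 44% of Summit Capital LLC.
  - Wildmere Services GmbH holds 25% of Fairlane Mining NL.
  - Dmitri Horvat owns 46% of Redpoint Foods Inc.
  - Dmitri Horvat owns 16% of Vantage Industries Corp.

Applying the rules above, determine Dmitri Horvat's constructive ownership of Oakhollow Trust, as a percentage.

5.532512%

By spousal attribution (R1), Dmitri Horvat is treated as also owning Paula Horvat's interest in Redpoint Foods Inc, giving 46% + 54% = 100%.
Chain via Vantage Industries Corp. → Summit Capital LLC → Highfield Holdings Ltd (R3): 16% × 44% × 43% × 46% = 1.392512% of Oakhollow Trust.
Chain via Redpoint Foods Inc. → Wildmere Services GmbH → Fairlane Mining NL (R3): 100% × 46% × 25% × 36% = 4.14% of Oakhollow Trust.
Aggregating (R2): 1.392512% + 4.14% = 5.532512%.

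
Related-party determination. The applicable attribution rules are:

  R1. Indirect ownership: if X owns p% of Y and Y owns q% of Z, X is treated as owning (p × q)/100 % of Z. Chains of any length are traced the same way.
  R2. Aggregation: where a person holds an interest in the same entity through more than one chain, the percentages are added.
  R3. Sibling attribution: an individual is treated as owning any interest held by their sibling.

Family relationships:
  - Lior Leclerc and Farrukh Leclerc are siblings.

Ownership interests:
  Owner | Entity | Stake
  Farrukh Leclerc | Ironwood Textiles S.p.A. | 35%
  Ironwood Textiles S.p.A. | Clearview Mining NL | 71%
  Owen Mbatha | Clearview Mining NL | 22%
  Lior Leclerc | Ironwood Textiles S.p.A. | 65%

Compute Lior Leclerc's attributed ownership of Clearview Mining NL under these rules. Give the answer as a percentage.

71%

By sibling attribution (R3), Lior Leclerc is treated as also owning Farrukh Leclerc's interest in Ironwood Textiles S.p.A, giving 65% + 35% = 100%.
Chain via Ironwood Textiles S.p.A. (R1): 100% × 71% = 71% of Clearview Mining NL.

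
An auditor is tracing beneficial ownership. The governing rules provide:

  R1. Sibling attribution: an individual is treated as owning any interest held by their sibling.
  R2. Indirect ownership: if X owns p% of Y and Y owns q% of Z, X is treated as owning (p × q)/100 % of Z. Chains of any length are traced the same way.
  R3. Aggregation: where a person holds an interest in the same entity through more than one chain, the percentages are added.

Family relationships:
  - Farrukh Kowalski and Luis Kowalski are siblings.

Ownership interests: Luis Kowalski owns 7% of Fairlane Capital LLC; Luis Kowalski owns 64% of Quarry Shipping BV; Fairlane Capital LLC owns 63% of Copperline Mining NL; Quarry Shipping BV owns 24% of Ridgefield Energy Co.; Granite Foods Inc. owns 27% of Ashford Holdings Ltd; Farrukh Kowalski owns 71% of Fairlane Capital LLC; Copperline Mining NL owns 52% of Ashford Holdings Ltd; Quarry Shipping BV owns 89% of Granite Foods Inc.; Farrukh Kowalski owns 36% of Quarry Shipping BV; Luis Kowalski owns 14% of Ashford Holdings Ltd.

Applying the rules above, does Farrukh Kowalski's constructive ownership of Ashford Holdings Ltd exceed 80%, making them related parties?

No

By sibling attribution (R1), Farrukh Kowalski is treated as also owning Luis Kowalski's interest in Fairlane Capital LLC, giving 71% + 7% = 78%.
By sibling attribution (R1), Farrukh Kowalski is treated as also owning Luis Kowalski's interest in Quarry Shipping BV, giving 36% + 64% = 100%.
By sibling attribution (R1), Farrukh Kowalski is treated as owning Luis Kowalski's 14% interest in Ashford Holdings Ltd.
Chain via Fairlane Capital LLC → Copperline Mining NL (R2): 78% × 63% × 52% = 25.5528% of Ashford Holdings Ltd.
Chain via Quarry Shipping BV → Granite Foods Inc. (R2): 100% × 89% × 27% = 24.03% of Ashford Holdings Ltd.
Direct interest in Ashford Holdings Ltd: 14%.
Aggregating (R3): 25.5528% + 24.03% + 14% = 63.5828%.
63.5828% does not exceed the 80% threshold, so Farrukh is not a related party to Ashford Holdings Ltd.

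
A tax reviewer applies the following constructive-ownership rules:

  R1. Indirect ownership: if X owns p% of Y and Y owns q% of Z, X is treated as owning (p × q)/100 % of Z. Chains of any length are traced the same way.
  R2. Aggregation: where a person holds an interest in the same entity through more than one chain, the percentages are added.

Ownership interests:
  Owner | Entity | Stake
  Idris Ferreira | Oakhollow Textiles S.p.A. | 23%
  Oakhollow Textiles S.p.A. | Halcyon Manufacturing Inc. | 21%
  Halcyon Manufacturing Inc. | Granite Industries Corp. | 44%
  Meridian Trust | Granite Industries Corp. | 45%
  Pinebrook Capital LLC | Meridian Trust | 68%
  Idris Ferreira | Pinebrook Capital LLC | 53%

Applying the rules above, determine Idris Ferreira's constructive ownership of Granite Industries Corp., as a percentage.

Chain via Pinebrook Capital LLC → Meridian Trust (R1): 53% × 68% × 45% = 16.218% of Granite Industries Corp.
Chain via Oakhollow Textiles S.p.A. → Halcyon Manufacturing Inc. (R1): 23% × 21% × 44% = 2.1252% of Granite Industries Corp.
Aggregating (R2): 16.218% + 2.1252% = 18.3432%.

18.3432%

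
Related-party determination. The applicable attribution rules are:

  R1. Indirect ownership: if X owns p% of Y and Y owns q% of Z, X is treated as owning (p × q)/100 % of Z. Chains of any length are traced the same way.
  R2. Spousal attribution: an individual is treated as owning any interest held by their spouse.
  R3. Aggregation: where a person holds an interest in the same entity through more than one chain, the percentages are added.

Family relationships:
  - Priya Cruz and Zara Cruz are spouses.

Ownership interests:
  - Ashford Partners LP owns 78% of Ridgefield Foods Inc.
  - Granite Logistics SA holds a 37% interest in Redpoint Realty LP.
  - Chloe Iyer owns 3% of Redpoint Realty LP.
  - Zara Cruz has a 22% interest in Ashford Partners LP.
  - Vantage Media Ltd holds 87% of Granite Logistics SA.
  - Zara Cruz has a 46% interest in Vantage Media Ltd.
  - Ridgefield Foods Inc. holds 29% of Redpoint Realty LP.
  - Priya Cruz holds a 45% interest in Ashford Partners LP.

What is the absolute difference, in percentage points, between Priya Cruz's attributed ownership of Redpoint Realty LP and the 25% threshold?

4.9628

By spousal attribution (R2), Priya Cruz is treated as also owning Zara Cruz's interest in Ashford Partners LP, giving 45% + 22% = 67%.
By spousal attribution (R2), Priya Cruz is treated as owning Zara Cruz's 46% interest in Vantage Media Ltd.
Chain via Ashford Partners LP → Ridgefield Foods Inc. (R1): 67% × 78% × 29% = 15.1554% of Redpoint Realty LP.
Chain via Vantage Media Ltd → Granite Logistics SA (R1): 46% × 87% × 37% = 14.8074% of Redpoint Realty LP.
Aggregating (R3): 15.1554% + 14.8074% = 29.9628%.
29.9628% exceeds the 25% threshold by 4.9628 percentage points.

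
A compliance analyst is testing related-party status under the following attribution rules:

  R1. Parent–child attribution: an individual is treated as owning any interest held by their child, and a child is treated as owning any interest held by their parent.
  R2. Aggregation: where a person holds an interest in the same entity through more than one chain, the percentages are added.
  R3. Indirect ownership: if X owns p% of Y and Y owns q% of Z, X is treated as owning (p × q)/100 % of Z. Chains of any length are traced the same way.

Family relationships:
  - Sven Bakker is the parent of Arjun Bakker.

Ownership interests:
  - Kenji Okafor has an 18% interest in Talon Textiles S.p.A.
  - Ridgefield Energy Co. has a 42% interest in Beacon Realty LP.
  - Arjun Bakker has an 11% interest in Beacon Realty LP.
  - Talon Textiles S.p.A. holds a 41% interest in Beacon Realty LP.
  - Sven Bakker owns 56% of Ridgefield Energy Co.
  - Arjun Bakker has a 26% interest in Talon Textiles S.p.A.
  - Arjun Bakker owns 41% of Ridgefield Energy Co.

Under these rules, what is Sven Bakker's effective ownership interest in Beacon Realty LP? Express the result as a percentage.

By parent–child attribution (R1), Sven Bakker is treated as also owning Arjun Bakker's interest in Ridgefield Energy Co, giving 56% + 41% = 97%.
By parent–child attribution (R1), Sven Bakker is treated as owning Arjun Bakker's 26% interest in Talon Textiles S.p.A.
By parent–child attribution (R1), Sven Bakker is treated as owning Arjun Bakker's 11% interest in Beacon Realty LP.
Chain via Ridgefield Energy Co. (R3): 97% × 42% = 40.74% of Beacon Realty LP.
Chain via Talon Textiles S.p.A. (R3): 26% × 41% = 10.66% of Beacon Realty LP.
Direct interest in Beacon Realty LP: 11%.
Aggregating (R2): 40.74% + 10.66% + 11% = 62.4%.

62.4%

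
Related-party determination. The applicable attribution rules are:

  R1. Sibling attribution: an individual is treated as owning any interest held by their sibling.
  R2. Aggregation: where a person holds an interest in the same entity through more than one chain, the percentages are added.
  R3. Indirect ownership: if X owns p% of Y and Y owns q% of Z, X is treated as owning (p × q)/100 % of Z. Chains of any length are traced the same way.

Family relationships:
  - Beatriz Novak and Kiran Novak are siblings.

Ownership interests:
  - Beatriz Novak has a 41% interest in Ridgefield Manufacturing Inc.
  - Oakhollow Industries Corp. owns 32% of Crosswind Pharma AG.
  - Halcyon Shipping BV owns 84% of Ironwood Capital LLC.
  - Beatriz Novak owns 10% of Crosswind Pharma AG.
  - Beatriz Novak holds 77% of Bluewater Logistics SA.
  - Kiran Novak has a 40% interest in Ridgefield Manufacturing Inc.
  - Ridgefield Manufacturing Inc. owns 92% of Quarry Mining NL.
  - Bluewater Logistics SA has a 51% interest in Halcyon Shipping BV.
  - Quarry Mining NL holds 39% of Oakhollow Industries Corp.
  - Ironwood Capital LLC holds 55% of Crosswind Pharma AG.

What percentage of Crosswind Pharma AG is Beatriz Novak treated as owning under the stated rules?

By sibling attribution (R1), Beatriz Novak is treated as also owning Kiran Novak's interest in Ridgefield Manufacturing Inc, giving 41% + 40% = 81%.
Chain via Ridgefield Manufacturing Inc. → Quarry Mining NL → Oakhollow Industries Corp. (R3): 81% × 92% × 39% × 32% = 9.300096% of Crosswind Pharma AG.
Chain via Bluewater Logistics SA → Halcyon Shipping BV → Ironwood Capital LLC (R3): 77% × 51% × 84% × 55% = 18.14274% of Crosswind Pharma AG.
Direct interest in Crosswind Pharma AG: 10%.
Aggregating (R2): 9.300096% + 18.14274% + 10% = 37.442836%.

37.442836%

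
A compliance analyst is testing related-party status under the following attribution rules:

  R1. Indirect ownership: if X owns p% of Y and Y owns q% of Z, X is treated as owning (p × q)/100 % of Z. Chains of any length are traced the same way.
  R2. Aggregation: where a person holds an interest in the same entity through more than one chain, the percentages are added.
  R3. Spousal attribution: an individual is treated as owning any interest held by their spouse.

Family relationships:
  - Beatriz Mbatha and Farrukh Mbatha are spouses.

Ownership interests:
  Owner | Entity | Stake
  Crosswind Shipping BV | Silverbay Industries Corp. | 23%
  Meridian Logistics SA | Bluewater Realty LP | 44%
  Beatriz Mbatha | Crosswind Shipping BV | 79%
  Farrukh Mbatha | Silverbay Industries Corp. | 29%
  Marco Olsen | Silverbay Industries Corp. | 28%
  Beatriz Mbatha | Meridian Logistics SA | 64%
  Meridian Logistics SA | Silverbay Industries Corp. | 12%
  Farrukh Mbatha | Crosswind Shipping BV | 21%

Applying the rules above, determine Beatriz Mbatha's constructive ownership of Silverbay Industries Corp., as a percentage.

59.68%

By spousal attribution (R3), Beatriz Mbatha is treated as also owning Farrukh Mbatha's interest in Crosswind Shipping BV, giving 79% + 21% = 100%.
By spousal attribution (R3), Beatriz Mbatha is treated as owning Farrukh Mbatha's 29% interest in Silverbay Industries Corp.
Chain via Meridian Logistics SA (R1): 64% × 12% = 7.68% of Silverbay Industries Corp.
Chain via Crosswind Shipping BV (R1): 100% × 23% = 23% of Silverbay Industries Corp.
Direct interest in Silverbay Industries Corp: 29%.
Aggregating (R2): 7.68% + 23% + 29% = 59.68%.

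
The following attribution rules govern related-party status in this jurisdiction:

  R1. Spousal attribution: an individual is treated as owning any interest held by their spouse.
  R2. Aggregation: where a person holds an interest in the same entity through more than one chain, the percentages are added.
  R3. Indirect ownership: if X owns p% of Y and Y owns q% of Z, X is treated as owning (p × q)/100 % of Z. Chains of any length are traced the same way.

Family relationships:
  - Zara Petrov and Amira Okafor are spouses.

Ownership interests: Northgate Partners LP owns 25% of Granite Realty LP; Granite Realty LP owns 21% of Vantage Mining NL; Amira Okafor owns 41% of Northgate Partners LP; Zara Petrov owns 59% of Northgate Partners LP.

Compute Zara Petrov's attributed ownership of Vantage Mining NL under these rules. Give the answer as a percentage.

By spousal attribution (R1), Zara Petrov is treated as also owning Amira Okafor's interest in Northgate Partners LP, giving 59% + 41% = 100%.
Chain via Northgate Partners LP → Granite Realty LP (R3): 100% × 25% × 21% = 5.25% of Vantage Mining NL.

5.25%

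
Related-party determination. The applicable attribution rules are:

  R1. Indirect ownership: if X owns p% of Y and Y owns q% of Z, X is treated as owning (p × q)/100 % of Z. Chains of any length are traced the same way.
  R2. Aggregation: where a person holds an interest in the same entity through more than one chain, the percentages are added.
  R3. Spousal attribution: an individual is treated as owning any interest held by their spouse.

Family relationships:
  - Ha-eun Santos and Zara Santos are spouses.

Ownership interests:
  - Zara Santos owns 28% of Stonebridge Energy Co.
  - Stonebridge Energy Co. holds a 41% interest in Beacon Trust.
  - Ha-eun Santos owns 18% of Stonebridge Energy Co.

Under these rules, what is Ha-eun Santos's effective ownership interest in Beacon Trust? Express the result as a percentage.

By spousal attribution (R3), Ha-eun Santos is treated as also owning Zara Santos's interest in Stonebridge Energy Co, giving 18% + 28% = 46%.
Chain via Stonebridge Energy Co. (R1): 46% × 41% = 18.86% of Beacon Trust.

18.86%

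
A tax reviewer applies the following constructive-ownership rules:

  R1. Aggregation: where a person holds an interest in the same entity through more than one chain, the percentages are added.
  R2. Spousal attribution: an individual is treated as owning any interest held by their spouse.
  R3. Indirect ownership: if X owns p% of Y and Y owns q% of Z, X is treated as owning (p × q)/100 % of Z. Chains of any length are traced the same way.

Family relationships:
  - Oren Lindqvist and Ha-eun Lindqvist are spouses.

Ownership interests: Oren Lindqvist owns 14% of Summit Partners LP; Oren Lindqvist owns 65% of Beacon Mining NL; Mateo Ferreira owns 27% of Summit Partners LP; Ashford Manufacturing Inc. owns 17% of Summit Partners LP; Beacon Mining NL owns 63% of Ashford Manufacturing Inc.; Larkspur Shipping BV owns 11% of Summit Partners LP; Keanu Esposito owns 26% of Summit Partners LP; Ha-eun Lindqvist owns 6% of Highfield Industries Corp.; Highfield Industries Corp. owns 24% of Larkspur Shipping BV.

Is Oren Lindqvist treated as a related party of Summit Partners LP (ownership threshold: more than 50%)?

By spousal attribution (R2), Oren Lindqvist is treated as owning Ha-eun Lindqvist's 6% interest in Highfield Industries Corp.
Chain via Beacon Mining NL → Ashford Manufacturing Inc. (R3): 65% × 63% × 17% = 6.9615% of Summit Partners LP.
Direct interest in Summit Partners LP: 14%.
Chain via Highfield Industries Corp. → Larkspur Shipping BV (R3): 6% × 24% × 11% = 0.1584% of Summit Partners LP.
Aggregating (R1): 6.9615% + 14% + 0.1584% = 21.1199%.
21.1199% does not exceed the 50% threshold, so Oren is not a related party to Summit Partners LP.

No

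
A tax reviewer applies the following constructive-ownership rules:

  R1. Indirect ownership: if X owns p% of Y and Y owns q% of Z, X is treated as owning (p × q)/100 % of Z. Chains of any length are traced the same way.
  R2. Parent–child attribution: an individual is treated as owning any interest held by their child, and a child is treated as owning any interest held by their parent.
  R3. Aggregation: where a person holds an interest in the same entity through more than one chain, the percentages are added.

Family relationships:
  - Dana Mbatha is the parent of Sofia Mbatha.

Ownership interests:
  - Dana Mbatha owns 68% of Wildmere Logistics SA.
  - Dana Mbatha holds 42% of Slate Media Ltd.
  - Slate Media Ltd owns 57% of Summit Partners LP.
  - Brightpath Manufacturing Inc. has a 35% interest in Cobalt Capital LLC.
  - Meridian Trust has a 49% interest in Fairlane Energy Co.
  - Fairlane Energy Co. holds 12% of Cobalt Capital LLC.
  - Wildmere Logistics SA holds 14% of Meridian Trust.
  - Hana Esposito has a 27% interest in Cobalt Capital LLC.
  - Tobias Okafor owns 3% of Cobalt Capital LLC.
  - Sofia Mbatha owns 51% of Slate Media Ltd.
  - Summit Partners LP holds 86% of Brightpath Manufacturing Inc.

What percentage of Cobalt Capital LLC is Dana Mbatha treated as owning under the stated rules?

By parent–child attribution (R2), Dana Mbatha is treated as also owning Sofia Mbatha's interest in Slate Media Ltd, giving 42% + 51% = 93%.
Chain via Wildmere Logistics SA → Meridian Trust → Fairlane Energy Co. (R1): 68% × 14% × 49% × 12% = 0.559776% of Cobalt Capital LLC.
Chain via Slate Media Ltd → Summit Partners LP → Brightpath Manufacturing Inc. (R1): 93% × 57% × 86% × 35% = 15.95601% of Cobalt Capital LLC.
Aggregating (R3): 0.559776% + 15.95601% = 16.515786%.

16.515786%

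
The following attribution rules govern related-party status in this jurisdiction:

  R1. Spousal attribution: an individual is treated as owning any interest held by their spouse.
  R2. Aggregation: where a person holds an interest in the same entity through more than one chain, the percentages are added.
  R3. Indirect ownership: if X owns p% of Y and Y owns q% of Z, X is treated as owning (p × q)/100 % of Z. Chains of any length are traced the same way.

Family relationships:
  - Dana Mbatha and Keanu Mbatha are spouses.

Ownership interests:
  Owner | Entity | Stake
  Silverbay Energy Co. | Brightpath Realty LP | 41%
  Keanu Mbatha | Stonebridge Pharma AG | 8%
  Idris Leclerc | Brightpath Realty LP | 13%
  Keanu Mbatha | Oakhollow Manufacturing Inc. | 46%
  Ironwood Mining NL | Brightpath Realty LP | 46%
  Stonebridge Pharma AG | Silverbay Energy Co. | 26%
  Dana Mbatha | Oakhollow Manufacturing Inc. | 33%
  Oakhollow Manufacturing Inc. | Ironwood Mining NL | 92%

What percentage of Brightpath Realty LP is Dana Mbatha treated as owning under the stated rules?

34.2856%

By spousal attribution (R1), Dana Mbatha is treated as also owning Keanu Mbatha's interest in Oakhollow Manufacturing Inc, giving 33% + 46% = 79%.
By spousal attribution (R1), Dana Mbatha is treated as owning Keanu Mbatha's 8% interest in Stonebridge Pharma AG.
Chain via Oakhollow Manufacturing Inc. → Ironwood Mining NL (R3): 79% × 92% × 46% = 33.4328% of Brightpath Realty LP.
Chain via Stonebridge Pharma AG → Silverbay Energy Co. (R3): 8% × 26% × 41% = 0.8528% of Brightpath Realty LP.
Aggregating (R2): 33.4328% + 0.8528% = 34.2856%.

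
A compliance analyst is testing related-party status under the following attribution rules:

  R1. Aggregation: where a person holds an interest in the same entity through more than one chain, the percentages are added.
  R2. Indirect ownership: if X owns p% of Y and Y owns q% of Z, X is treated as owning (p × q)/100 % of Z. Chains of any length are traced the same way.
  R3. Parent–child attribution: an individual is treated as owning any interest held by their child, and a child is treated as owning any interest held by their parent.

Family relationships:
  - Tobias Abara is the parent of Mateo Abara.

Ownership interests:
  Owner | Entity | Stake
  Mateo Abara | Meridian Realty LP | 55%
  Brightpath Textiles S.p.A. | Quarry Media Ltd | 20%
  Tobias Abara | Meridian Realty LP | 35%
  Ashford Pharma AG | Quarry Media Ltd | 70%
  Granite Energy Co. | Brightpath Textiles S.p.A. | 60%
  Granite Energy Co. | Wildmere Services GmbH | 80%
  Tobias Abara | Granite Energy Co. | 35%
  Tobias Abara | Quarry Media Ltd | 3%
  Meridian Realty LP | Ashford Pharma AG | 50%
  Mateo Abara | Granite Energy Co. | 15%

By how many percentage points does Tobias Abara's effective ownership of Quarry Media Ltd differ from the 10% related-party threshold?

30.5

By parent–child attribution (R3), Tobias Abara is treated as also owning Mateo Abara's interest in Meridian Realty LP, giving 35% + 55% = 90%.
By parent–child attribution (R3), Tobias Abara is treated as also owning Mateo Abara's interest in Granite Energy Co, giving 35% + 15% = 50%.
Chain via Meridian Realty LP → Ashford Pharma AG (R2): 90% × 50% × 70% = 31.5% of Quarry Media Ltd.
Chain via Granite Energy Co. → Brightpath Textiles S.p.A. (R2): 50% × 60% × 20% = 6% of Quarry Media Ltd.
Direct interest in Quarry Media Ltd: 3%.
Aggregating (R1): 31.5% + 6% + 3% = 40.5%.
40.5% exceeds the 10% threshold by 30.5 percentage points.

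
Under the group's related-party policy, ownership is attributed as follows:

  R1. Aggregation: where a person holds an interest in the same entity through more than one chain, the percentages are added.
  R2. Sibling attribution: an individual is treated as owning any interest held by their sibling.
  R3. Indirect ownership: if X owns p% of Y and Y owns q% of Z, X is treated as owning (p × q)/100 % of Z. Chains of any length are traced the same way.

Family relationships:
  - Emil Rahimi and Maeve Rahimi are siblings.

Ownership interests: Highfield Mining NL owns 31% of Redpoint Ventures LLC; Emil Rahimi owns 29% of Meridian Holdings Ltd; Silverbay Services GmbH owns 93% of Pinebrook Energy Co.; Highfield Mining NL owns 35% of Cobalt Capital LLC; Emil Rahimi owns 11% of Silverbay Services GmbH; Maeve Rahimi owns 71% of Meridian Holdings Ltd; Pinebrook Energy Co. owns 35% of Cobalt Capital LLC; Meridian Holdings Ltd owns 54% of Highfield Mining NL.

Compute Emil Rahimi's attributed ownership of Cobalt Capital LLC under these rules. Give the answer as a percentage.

22.4805%

By sibling attribution (R2), Emil Rahimi is treated as also owning Maeve Rahimi's interest in Meridian Holdings Ltd, giving 29% + 71% = 100%.
Chain via Meridian Holdings Ltd → Highfield Mining NL (R3): 100% × 54% × 35% = 18.9% of Cobalt Capital LLC.
Chain via Silverbay Services GmbH → Pinebrook Energy Co. (R3): 11% × 93% × 35% = 3.5805% of Cobalt Capital LLC.
Aggregating (R1): 18.9% + 3.5805% = 22.4805%.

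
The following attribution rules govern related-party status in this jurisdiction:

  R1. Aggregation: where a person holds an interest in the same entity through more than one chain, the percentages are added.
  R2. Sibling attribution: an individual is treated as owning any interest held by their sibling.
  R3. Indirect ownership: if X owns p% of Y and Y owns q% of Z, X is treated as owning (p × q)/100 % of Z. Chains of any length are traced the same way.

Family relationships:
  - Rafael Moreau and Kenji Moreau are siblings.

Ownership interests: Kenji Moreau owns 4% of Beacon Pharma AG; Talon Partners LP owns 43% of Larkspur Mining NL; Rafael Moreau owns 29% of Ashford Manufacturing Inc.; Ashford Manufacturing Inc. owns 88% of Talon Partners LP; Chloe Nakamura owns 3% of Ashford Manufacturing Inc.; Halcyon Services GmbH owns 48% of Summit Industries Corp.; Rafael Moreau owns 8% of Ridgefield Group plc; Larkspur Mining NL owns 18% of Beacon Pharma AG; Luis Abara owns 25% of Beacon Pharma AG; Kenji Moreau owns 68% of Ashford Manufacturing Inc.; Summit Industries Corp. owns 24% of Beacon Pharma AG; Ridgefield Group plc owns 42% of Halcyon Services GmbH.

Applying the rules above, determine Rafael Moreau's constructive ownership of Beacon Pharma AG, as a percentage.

10.993936%

By sibling attribution (R2), Rafael Moreau is treated as also owning Kenji Moreau's interest in Ashford Manufacturing Inc, giving 29% + 68% = 97%.
By sibling attribution (R2), Rafael Moreau is treated as owning Kenji Moreau's 4% interest in Beacon Pharma AG.
Chain via Ashford Manufacturing Inc. → Talon Partners LP → Larkspur Mining NL (R3): 97% × 88% × 43% × 18% = 6.606864% of Beacon Pharma AG.
Chain via Ridgefield Group plc → Halcyon Services GmbH → Summit Industries Corp. (R3): 8% × 42% × 48% × 24% = 0.387072% of Beacon Pharma AG.
Direct interest in Beacon Pharma AG: 4%.
Aggregating (R1): 6.606864% + 0.387072% + 4% = 10.993936%.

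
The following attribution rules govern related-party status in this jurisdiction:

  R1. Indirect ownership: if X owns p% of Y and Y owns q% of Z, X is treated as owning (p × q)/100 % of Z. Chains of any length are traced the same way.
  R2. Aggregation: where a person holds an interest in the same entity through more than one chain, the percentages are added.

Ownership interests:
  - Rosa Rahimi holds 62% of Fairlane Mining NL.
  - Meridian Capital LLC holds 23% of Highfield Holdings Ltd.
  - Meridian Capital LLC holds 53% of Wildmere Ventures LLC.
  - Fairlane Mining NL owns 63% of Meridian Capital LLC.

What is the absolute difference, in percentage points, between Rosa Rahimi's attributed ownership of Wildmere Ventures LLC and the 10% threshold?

10.7018

Chain via Fairlane Mining NL → Meridian Capital LLC (R1): 62% × 63% × 53% = 20.7018% of Wildmere Ventures LLC.
20.7018% exceeds the 10% threshold by 10.7018 percentage points.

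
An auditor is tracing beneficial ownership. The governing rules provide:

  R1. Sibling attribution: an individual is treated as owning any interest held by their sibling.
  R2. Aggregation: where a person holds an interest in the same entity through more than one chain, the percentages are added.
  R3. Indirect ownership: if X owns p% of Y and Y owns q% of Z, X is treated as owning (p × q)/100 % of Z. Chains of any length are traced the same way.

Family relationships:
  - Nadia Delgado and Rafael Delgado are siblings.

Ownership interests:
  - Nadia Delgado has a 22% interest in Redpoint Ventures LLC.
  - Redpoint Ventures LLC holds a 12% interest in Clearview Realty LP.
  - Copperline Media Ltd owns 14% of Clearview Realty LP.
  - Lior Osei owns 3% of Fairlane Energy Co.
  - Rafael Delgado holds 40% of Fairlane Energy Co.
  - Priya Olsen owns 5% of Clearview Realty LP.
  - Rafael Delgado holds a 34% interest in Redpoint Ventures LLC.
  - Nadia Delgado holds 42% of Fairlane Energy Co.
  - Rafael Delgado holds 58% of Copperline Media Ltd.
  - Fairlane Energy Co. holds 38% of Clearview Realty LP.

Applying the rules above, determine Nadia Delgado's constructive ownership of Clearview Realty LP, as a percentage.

By sibling attribution (R1), Nadia Delgado is treated as also owning Rafael Delgado's interest in Redpoint Ventures LLC, giving 22% + 34% = 56%.
By sibling attribution (R1), Nadia Delgado is treated as also owning Rafael Delgado's interest in Fairlane Energy Co, giving 42% + 40% = 82%.
By sibling attribution (R1), Nadia Delgado is treated as owning Rafael Delgado's 58% interest in Copperline Media Ltd.
Chain via Redpoint Ventures LLC (R3): 56% × 12% = 6.72% of Clearview Realty LP.
Chain via Fairlane Energy Co. (R3): 82% × 38% = 31.16% of Clearview Realty LP.
Chain via Copperline Media Ltd (R3): 58% × 14% = 8.12% of Clearview Realty LP.
Aggregating (R2): 6.72% + 31.16% + 8.12% = 46%.

46%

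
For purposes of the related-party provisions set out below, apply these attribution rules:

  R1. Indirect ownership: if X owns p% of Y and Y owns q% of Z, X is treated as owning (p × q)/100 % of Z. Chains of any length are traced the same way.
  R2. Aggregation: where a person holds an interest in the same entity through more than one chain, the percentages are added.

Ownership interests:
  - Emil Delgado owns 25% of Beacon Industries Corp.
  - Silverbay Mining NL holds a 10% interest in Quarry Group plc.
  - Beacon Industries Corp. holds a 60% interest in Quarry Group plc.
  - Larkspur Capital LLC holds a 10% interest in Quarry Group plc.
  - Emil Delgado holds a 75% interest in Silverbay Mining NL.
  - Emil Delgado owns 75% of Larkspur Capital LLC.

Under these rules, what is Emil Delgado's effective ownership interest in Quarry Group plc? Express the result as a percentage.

Chain via Silverbay Mining NL (R1): 75% × 10% = 7.5% of Quarry Group plc.
Chain via Beacon Industries Corp. (R1): 25% × 60% = 15% of Quarry Group plc.
Chain via Larkspur Capital LLC (R1): 75% × 10% = 7.5% of Quarry Group plc.
Aggregating (R2): 7.5% + 15% + 7.5% = 30%.

30%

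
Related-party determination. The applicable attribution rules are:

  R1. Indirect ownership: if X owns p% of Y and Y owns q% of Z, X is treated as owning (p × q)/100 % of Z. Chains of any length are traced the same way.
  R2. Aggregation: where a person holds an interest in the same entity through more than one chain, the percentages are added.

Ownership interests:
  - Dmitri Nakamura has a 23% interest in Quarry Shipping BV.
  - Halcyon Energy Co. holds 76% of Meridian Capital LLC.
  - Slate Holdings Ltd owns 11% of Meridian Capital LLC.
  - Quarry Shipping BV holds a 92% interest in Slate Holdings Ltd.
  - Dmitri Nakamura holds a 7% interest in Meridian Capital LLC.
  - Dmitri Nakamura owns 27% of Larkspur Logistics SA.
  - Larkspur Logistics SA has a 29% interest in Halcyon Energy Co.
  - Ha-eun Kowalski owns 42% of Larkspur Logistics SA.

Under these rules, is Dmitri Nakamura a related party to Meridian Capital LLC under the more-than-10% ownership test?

Yes

Chain via Quarry Shipping BV → Slate Holdings Ltd (R1): 23% × 92% × 11% = 2.3276% of Meridian Capital LLC.
Chain via Larkspur Logistics SA → Halcyon Energy Co. (R1): 27% × 29% × 76% = 5.9508% of Meridian Capital LLC.
Direct interest in Meridian Capital LLC: 7%.
Aggregating (R2): 2.3276% + 5.9508% + 7% = 15.2784%.
15.2784% exceeds the 10% threshold, so Dmitri is a related party to Meridian Capital LLC.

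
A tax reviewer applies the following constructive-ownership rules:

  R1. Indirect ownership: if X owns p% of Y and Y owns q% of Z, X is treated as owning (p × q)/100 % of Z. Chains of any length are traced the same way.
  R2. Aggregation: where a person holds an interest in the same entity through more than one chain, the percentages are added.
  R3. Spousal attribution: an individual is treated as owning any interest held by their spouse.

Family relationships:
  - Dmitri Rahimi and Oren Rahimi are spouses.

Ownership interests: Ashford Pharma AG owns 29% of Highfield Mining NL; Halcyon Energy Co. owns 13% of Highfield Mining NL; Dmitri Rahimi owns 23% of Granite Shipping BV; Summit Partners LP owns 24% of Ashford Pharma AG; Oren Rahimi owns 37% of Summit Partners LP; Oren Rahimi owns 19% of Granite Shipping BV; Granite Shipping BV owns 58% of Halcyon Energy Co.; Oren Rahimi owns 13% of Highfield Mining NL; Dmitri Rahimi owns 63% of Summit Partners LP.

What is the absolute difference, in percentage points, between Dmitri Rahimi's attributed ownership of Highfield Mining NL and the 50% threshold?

By spousal attribution (R3), Dmitri Rahimi is treated as also owning Oren Rahimi's interest in Granite Shipping BV, giving 23% + 19% = 42%.
By spousal attribution (R3), Dmitri Rahimi is treated as also owning Oren Rahimi's interest in Summit Partners LP, giving 63% + 37% = 100%.
By spousal attribution (R3), Dmitri Rahimi is treated as owning Oren Rahimi's 13% interest in Highfield Mining NL.
Chain via Granite Shipping BV → Halcyon Energy Co. (R1): 42% × 58% × 13% = 3.1668% of Highfield Mining NL.
Chain via Summit Partners LP → Ashford Pharma AG (R1): 100% × 24% × 29% = 6.96% of Highfield Mining NL.
Direct interest in Highfield Mining NL: 13%.
Aggregating (R2): 3.1668% + 6.96% + 13% = 23.1268%.
23.1268% falls short of the 50% threshold by 26.8732 percentage points.

26.8732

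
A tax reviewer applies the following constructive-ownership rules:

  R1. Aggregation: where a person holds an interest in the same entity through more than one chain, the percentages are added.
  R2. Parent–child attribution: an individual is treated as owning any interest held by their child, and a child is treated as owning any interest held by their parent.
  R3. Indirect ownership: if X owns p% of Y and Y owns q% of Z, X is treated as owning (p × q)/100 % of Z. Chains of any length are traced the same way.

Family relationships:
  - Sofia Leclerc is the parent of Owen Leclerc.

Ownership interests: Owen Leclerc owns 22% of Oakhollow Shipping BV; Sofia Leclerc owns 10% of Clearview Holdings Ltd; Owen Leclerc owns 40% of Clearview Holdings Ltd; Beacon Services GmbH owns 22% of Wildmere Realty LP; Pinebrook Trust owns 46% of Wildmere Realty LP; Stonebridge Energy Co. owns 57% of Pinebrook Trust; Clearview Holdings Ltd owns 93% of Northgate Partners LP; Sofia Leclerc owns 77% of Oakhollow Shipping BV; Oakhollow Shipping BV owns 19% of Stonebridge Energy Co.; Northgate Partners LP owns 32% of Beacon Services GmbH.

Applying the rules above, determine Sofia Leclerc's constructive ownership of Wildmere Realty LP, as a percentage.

8.205582%

By parent–child attribution (R2), Sofia Leclerc is treated as also owning Owen Leclerc's interest in Oakhollow Shipping BV, giving 77% + 22% = 99%.
By parent–child attribution (R2), Sofia Leclerc is treated as also owning Owen Leclerc's interest in Clearview Holdings Ltd, giving 10% + 40% = 50%.
Chain via Oakhollow Shipping BV → Stonebridge Energy Co. → Pinebrook Trust (R3): 99% × 19% × 57% × 46% = 4.931982% of Wildmere Realty LP.
Chain via Clearview Holdings Ltd → Northgate Partners LP → Beacon Services GmbH (R3): 50% × 93% × 32% × 22% = 3.2736% of Wildmere Realty LP.
Aggregating (R1): 4.931982% + 3.2736% = 8.205582%.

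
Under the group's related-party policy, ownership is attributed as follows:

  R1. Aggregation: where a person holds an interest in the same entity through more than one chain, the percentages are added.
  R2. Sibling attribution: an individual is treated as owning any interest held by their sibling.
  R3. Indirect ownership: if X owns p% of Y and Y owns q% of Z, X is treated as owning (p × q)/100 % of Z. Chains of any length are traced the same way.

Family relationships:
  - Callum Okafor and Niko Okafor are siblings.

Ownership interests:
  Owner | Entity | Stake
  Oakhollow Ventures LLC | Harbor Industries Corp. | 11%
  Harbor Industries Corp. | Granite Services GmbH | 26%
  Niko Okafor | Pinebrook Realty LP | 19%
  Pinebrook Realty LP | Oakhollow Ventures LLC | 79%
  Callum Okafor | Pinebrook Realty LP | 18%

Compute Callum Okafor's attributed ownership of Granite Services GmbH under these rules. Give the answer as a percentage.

0.835978%

By sibling attribution (R2), Callum Okafor is treated as also owning Niko Okafor's interest in Pinebrook Realty LP, giving 18% + 19% = 37%.
Chain via Pinebrook Realty LP → Oakhollow Ventures LLC → Harbor Industries Corp. (R3): 37% × 79% × 11% × 26% = 0.835978% of Granite Services GmbH.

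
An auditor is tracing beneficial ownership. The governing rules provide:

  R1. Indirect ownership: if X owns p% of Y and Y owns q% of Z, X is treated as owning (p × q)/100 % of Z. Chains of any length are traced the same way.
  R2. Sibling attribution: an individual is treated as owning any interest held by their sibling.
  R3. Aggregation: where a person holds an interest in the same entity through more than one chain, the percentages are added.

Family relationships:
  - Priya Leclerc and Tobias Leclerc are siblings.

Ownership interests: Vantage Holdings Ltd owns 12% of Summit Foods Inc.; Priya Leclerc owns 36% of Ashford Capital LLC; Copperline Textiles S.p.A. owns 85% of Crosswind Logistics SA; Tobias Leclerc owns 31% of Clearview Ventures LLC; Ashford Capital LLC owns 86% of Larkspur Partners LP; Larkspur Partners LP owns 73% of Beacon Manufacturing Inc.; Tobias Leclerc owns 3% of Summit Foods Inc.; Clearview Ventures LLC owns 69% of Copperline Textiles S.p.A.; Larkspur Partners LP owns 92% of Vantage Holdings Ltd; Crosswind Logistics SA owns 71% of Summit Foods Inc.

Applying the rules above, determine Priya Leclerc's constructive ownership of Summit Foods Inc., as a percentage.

By sibling attribution (R2), Priya Leclerc is treated as owning Tobias Leclerc's 31% interest in Clearview Ventures LLC.
By sibling attribution (R2), Priya Leclerc is treated as owning Tobias Leclerc's 3% interest in Summit Foods Inc.
Chain via Ashford Capital LLC → Larkspur Partners LP → Vantage Holdings Ltd (R1): 36% × 86% × 92% × 12% = 3.417984% of Summit Foods Inc.
Chain via Clearview Ventures LLC → Copperline Textiles S.p.A. → Crosswind Logistics SA (R1): 31% × 69% × 85% × 71% = 12.908865% of Summit Foods Inc.
Direct interest in Summit Foods Inc: 3%.
Aggregating (R3): 3.417984% + 12.908865% + 3% = 19.326849%.

19.326849%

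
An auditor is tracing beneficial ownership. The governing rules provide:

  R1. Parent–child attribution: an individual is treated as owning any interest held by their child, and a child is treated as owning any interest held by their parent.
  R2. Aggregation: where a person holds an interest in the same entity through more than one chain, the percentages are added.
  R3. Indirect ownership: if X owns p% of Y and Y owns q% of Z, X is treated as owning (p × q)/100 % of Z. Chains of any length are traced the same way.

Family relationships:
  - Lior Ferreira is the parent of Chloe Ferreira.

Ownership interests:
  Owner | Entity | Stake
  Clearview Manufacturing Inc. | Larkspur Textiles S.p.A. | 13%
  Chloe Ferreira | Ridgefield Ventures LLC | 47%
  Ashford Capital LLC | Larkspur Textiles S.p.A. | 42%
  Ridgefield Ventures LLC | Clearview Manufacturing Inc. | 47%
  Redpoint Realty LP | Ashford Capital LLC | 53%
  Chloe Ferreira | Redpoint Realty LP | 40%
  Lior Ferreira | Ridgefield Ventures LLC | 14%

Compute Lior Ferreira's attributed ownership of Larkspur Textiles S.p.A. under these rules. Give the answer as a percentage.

12.6311%

By parent–child attribution (R1), Lior Ferreira is treated as also owning Chloe Ferreira's interest in Ridgefield Ventures LLC, giving 14% + 47% = 61%.
By parent–child attribution (R1), Lior Ferreira is treated as owning Chloe Ferreira's 40% interest in Redpoint Realty LP.
Chain via Ridgefield Ventures LLC → Clearview Manufacturing Inc. (R3): 61% × 47% × 13% = 3.7271% of Larkspur Textiles S.p.A.
Chain via Redpoint Realty LP → Ashford Capital LLC (R3): 40% × 53% × 42% = 8.904% of Larkspur Textiles S.p.A.
Aggregating (R2): 3.7271% + 8.904% = 12.6311%.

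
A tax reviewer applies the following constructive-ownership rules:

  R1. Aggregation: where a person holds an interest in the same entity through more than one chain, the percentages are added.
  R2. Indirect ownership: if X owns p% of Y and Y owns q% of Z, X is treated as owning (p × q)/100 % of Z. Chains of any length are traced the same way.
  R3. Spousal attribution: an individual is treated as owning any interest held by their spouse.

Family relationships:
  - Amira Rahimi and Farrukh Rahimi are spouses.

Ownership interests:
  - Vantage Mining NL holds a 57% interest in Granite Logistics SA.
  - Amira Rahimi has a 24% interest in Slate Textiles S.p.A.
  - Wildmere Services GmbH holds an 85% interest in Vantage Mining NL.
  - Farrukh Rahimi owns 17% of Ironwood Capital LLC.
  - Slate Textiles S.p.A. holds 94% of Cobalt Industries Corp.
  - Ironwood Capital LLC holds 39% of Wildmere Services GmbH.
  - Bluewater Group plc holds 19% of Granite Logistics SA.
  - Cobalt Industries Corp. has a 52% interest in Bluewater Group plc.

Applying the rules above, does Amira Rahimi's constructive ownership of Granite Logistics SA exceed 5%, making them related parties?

Yes

By spousal attribution (R3), Amira Rahimi is treated as owning Farrukh Rahimi's 17% interest in Ironwood Capital LLC.
Chain via Slate Textiles S.p.A. → Cobalt Industries Corp. → Bluewater Group plc (R2): 24% × 94% × 52% × 19% = 2.228928% of Granite Logistics SA.
Chain via Ironwood Capital LLC → Wildmere Services GmbH → Vantage Mining NL (R2): 17% × 39% × 85% × 57% = 3.212235% of Granite Logistics SA.
Aggregating (R1): 2.228928% + 3.212235% = 5.441163%.
5.441163% exceeds the 5% threshold, so Amira is a related party to Granite Logistics SA.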